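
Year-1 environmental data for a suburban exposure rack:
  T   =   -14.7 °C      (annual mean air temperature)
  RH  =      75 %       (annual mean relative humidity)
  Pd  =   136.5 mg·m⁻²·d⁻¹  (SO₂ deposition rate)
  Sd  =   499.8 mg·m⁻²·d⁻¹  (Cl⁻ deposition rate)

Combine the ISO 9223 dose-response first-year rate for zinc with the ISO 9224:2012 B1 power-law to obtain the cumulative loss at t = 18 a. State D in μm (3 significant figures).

D(18) = 17.8 μm

zinc: f(T) = +0.038·(T−10) [T≤10 °C] = -0.9386
  SO₂ term: 0.0129·136.5^0.44·exp(0.046·75-0.9386) = 1.383
  Cl⁻ term: 0.0175·499.8^0.57·exp(0.008·75+0.085·-14.7) = 0.3157
  r_corr = 1.383 + 0.3157 = 1.698 μm/a
Power-law: D(18) = r_corr · 18^0.813
  D(18) = 1.698 × 18^0.813 = 1.698 × 10.48 = 17.81 μm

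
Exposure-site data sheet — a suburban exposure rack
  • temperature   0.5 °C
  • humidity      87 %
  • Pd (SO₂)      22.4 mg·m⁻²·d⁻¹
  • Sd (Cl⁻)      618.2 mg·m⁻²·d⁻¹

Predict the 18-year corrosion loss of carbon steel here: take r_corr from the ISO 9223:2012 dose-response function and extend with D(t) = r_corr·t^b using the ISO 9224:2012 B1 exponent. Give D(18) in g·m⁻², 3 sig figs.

carbon steel: T≤10 °C ⇒ hinge +0.150·(0.5−10) = -1.4250
  sulphur-dioxide contribution → 12.22 μm/a
  chloride contribution → 98.77 μm/a
  ⇒ r_corr(carbon steel) = 111 μm/a
Power-law: D(18) = r_corr · 18^0.523
  D(18) = 111 × 18^0.523 = 111 × 4.534 = 503.3 μm
  Mass loss = 503.3 μm × 7.85 g/cm³ = 3951 g·m⁻²

D(18) = 3.95e+03 g·m⁻²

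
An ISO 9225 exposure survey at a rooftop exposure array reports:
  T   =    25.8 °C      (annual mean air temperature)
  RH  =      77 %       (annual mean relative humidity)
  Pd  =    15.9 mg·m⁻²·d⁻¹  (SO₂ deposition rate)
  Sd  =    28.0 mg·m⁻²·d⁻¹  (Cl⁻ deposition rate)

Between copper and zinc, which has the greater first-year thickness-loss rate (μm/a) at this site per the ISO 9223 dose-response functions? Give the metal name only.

copper: T>10 °C ⇒ hinge -0.080·(25.8−10) = -1.2640
  Pd branch = 0.0053·Pd^0.26·e^(0.059·RH+f) = 0.2889 μm/a
  Cl⁻ term: 0.01025·28.0^0.27·exp(0.036·77+0.049·25.8) = 1.427
  r_corr = 0.2889 + 1.427 = 1.716 μm/a
zinc: f(T) = -0.071·(T−10) [T>10 °C] = -1.1218
  SO₂ term: 0.0129·15.9^0.44·exp(0.046·77-1.1218) = 0.4901
  Cl⁻ term: 0.0175·28.0^0.57·exp(0.008·77+0.085·25.8) = 1.94
  sum: 0.4901 + 1.94 → r_corr = 2.43 μm/a
Ordering by μm/a: zinc (2.43) > copper (1.72)

zinc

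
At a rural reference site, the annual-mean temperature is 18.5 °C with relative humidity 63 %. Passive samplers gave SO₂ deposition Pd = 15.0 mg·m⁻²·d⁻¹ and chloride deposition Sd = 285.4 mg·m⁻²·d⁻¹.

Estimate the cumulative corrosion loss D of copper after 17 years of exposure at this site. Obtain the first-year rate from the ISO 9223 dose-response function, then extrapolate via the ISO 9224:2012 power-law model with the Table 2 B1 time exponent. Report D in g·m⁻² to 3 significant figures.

D(17) = 80.1 g·m⁻²

copper: temperature factor f = -0.080·(8.5) = -0.6800
  Pd branch = 0.0053·Pd^0.26·e^(0.059·RH+f) = 0.2234 μm/a
  Cl⁻ term: 0.01025·285.4^0.27·exp(0.036·63+0.049·18.5) = 1.128
  r_corr = 0.2234 + 1.128 = 1.352 μm/a
ISO 9224: D(t) = r_corr · t^b with b = 0.667 (copper, B1)
  D(17) = 1.352 × 17^0.667 = 1.352 × 6.618 = 8.944 μm
  Mass loss = 8.944 μm × 8.96 g/cm³ = 80.14 g·m⁻²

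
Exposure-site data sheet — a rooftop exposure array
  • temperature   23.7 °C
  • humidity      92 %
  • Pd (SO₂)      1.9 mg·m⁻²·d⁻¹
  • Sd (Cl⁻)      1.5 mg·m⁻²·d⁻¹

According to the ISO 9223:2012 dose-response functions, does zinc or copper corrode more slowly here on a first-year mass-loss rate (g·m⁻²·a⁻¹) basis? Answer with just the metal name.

zinc

zinc: f(T) = -0.071·(T−10) [T>10 °C] = -0.9727
  Pd branch = 0.0129·Pd^0.44·e^(0.046·RH+f) = 0.4454 μm/a
  Cl⁻ term: 0.0175·1.5^0.57·exp(0.008·92+0.085·23.7) = 0.3451
  r_corr = 0.4454 + 0.3451 = 0.7905 μm/a
  mass loss = 0.7905 μm/a × 7.14 g/cm³ = 5.644 g·m⁻²·a⁻¹
copper: temperature factor f = -0.080·(13.7) = -1.0960
  Pd branch = 0.0053·Pd^0.26·e^(0.059·RH+f) = 0.4766 μm/a
  Sd branch = 0.01025·Sd^0.27·e^(0.036·RH+0.049·T) = 1.002 μm/a
  sum: 0.4766 + 1.002 → r_corr = 1.479 μm/a
  mass loss = 1.479 μm/a × 8.96 g/cm³ = 13.25 g·m⁻²·a⁻¹
Ordering by g·m⁻²·a⁻¹: copper (13.3) > zinc (5.64)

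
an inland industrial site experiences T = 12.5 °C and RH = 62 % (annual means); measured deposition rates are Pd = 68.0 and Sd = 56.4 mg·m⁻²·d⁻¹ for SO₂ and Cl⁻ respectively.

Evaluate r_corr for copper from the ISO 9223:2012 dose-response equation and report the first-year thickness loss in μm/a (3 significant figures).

copper: T>10 °C ⇒ hinge -0.080·(12.5−10) = -0.2000
  Pd branch = 0.0053·Pd^0.26·e^(0.059·RH+f) = 0.5041 μm/a
  Cl⁻ term: 0.01025·56.4^0.27·exp(0.036·62+0.049·12.5) = 0.5235
  sum: 0.5041 + 0.5235 → r_corr = 1.028 μm/a

r_corr = 1.03 μm/a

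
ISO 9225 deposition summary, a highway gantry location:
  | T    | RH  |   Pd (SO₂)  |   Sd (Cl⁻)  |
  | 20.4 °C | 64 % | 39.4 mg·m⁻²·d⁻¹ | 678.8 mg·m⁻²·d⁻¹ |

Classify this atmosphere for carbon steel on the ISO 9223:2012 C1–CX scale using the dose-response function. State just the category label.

carbon steel: T>10 °C ⇒ hinge -0.054·(20.4−10) = -0.5616
  Pd branch = 1.77·Pd^0.52·e^(0.02·RH+f) = 24.53 μm/a
  Sd branch = 0.102·Sd^0.62·e^(0.033·RH+0.04·T) = 108.6 μm/a
  sum: 24.53 + 108.6 → r_corr = 133.1 μm/a
133 μm/a falls in (80, 200] for carbon steel → category C5

C5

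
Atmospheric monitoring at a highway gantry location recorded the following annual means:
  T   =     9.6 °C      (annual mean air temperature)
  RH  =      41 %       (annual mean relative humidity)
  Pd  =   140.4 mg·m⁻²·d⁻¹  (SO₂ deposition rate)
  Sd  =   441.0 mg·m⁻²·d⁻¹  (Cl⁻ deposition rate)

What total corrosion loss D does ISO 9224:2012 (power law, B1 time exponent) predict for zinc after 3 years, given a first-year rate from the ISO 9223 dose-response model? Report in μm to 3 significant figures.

zinc: T≤10 °C ⇒ hinge +0.038·(9.6−10) = -0.0152
  Pd branch = 0.0129·Pd^0.44·e^(0.046·RH+f) = 0.7378 μm/a
  Sd branch = 0.0175·Sd^0.57·e^(0.008·RH+0.085·T) = 1.767 μm/a
  r_corr = 0.7378 + 1.767 = 2.505 μm/a
ISO 9224: D(t) = r_corr · t^b with b = 0.813 (zinc, B1)
  D(3) = 2.505 × 3^0.813 = 2.505 × 2.443 = 6.118 μm

D(3) = 6.12 μm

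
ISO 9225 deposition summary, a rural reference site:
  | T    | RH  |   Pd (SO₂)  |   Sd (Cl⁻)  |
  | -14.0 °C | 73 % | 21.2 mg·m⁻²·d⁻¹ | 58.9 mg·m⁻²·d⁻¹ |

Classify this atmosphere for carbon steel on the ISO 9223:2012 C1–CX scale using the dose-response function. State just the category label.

C2

carbon steel: f(T) = +0.150·(T−10) [T≤10 °C] = -3.6000
  Pd branch = 1.77·Pd^0.52·e^(0.02·RH+f) = 1.019 μm/a
  Cl⁻ term: 0.102·58.9^0.62·exp(0.033·73+0.04·-14.0) = 8.111
  sum: 1.019 + 8.111 → r_corr = 9.13 μm/a
Category bounds: 1.3…25 μm/a bracket r_corr ⇒ C2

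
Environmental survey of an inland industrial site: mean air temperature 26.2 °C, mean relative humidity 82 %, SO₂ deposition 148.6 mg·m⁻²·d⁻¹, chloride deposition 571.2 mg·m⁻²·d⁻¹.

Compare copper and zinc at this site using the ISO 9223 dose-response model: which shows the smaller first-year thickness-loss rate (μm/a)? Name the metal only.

copper: f(T) = -0.080·(T−10) [T>10 °C] = -1.2960
  Pd branch = 0.0053·Pd^0.26·e^(0.059·RH+f) = 0.6718 μm/a
  Cl⁻ term: 0.01025·571.2^0.27·exp(0.036·82+0.049·26.2) = 3.932
  r_corr = 0.6718 + 3.932 = 4.604 μm/a
zinc: T>10 °C ⇒ hinge -0.071·(26.2−10) = -1.1502
  SO₂ term: 0.0129·148.6^0.44·exp(0.046·82-1.1502) = 1.603
  Cl⁻ term: 0.0175·571.2^0.57·exp(0.008·82+0.085·26.2) = 11.65
  sum: 1.603 + 11.65 → r_corr = 13.26 μm/a
Ordering by μm/a: zinc (13.3) > copper (4.6)

copper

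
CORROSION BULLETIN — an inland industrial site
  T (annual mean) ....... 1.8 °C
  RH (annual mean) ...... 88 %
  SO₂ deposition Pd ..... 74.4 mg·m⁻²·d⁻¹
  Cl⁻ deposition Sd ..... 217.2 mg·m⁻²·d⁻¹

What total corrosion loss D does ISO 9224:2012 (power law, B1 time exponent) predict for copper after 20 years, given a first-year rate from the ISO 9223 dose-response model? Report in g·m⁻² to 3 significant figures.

D(20) = 144 g·m⁻²

copper: T≤10 °C ⇒ hinge +0.126·(1.8−10) = -1.0332
  sulphur-dioxide contribution → 1.04 μm/a
  chloride contribution → 1.137 μm/a
  total first-year rate 2.177 μm/a
ISO 9224: D(t) = r_corr · t^b with b = 0.667 (copper, B1)
  D(20) = 2.177 × 20^0.667 = 2.177 × 7.375 = 16.06 μm
  Mass loss = 16.06 μm × 8.96 g/cm³ = 143.9 g·m⁻²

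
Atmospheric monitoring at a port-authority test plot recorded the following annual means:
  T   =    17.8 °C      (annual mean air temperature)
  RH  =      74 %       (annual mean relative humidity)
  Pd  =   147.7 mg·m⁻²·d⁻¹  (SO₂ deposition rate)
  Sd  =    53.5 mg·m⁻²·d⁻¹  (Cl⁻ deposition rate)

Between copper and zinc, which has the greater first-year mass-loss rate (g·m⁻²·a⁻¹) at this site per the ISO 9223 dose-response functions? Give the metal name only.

copper: T>10 °C ⇒ hinge -0.080·(17.8−10) = -0.6240
  Pd branch = 0.0053·Pd^0.26·e^(0.059·RH+f) = 0.8193 μm/a
  Cl⁻ term: 0.01025·53.5^0.27·exp(0.036·74+0.049·17.8) = 1.031
  r_corr = 0.8193 + 1.031 = 1.85 μm/a
  mass loss = 1.85 μm/a × 8.96 g/cm³ = 16.58 g·m⁻²·a⁻¹
zinc: f(T) = -0.071·(T−10) [T>10 °C] = -0.5538
  Pd branch = 0.0129·Pd^0.44·e^(0.046·RH+f) = 2.009 μm/a
  Sd branch = 0.0175·Sd^0.57·e^(0.008·RH+0.085·T) = 1.388 μm/a
  sum: 2.009 + 1.388 → r_corr = 3.397 μm/a
  mass loss = 3.397 μm/a × 7.14 g/cm³ = 24.25 g·m⁻²·a⁻¹
Ordering by g·m⁻²·a⁻¹: zinc (24.3) > copper (16.6)

zinc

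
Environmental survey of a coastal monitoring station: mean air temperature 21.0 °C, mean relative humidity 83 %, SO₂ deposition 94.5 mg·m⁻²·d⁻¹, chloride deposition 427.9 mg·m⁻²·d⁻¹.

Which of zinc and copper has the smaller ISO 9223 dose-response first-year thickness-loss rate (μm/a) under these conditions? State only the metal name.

copper

zinc: f(T) = -0.071·(T−10) [T>10 °C] = -0.7810
  Pd branch = 0.0129·Pd^0.44·e^(0.046·RH+f) = 1.989 μm/a
  Sd branch = 0.0175·Sd^0.57·e^(0.008·RH+0.085·T) = 6.405 μm/a
  sum: 1.989 + 6.405 → r_corr = 8.394 μm/a
copper: f(T) = -0.080·(T−10) [T>10 °C] = -0.8800
  SO₂ term: 0.0053·94.5^0.26·exp(0.059·83-0.8800) = 0.9604
  Sd branch = 0.01025·Sd^0.27·e^(0.036·RH+0.049·T) = 2.922 μm/a
  r_corr = 0.9604 + 2.922 = 3.883 μm/a
Ordering by μm/a: zinc (8.39) > copper (3.88)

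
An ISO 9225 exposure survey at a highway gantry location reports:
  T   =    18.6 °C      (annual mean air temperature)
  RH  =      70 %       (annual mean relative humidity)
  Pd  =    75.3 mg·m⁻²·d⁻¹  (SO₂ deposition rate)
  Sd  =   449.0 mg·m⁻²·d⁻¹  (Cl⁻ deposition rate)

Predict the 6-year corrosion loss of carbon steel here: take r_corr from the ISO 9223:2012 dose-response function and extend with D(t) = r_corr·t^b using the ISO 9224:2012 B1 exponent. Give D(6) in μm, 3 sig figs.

carbon steel: T>10 °C ⇒ hinge -0.054·(18.6−10) = -0.4644
  sulphur-dioxide contribution → 42.68 μm/a
  chloride contribution → 95.35 μm/a
  ⇒ r_corr(carbon steel) = 138 μm/a
Long-term exponent b (ISO 9224 Table 2, B1) = 0.523
  D(6) = 138 × 6^0.523 = 138 × 2.553 = 352.3 μm

D(6) = 352 μm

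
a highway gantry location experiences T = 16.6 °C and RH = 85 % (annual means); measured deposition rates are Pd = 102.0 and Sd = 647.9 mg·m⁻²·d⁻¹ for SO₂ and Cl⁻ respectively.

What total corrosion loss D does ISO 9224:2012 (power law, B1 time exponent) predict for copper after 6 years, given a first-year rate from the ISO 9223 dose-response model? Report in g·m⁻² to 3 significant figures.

copper: temperature factor f = -0.080·(6.6) = -0.5280
  Pd branch = 0.0053·Pd^0.26·e^(0.059·RH+f) = 1.567 μm/a
  Cl⁻ term: 0.01025·647.9^0.27·exp(0.036·85+0.049·16.6) = 2.832
  r_corr = 1.567 + 2.832 = 4.399 μm/a
Power-law: D(6) = r_corr · 6^0.667
  D(6) = 4.399 × 6^0.667 = 4.399 × 3.304 = 14.53 μm
  Mass loss = 14.53 μm × 8.96 g/cm³ = 130.2 g·m⁻²

D(6) = 130 g·m⁻²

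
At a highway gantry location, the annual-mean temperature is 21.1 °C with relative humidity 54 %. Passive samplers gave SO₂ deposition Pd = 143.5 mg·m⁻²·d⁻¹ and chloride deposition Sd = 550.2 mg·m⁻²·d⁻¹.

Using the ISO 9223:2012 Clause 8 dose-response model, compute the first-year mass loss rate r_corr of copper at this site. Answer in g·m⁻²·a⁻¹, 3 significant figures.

r_corr = 11.6 g·m⁻²·a⁻¹

copper: temperature factor f = -0.080·(11.1) = -0.8880
  sulphur-dioxide contribution → 0.1919 μm/a
  chloride contribution → 1.106 μm/a
  total first-year rate 1.298 μm/a
Convert to mass loss: 1.298 μm/a × 8.96 g/cm³ = 11.63 g·m⁻²·a⁻¹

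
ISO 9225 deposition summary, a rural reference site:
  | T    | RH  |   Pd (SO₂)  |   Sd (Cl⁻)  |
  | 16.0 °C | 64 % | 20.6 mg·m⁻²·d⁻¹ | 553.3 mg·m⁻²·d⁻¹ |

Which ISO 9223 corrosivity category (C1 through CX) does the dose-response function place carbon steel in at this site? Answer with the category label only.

C5

carbon steel: temperature factor f = -0.054·(6.0) = -0.3240
  sulphur-dioxide contribution → 22.2 μm/a
  chloride contribution → 80.24 μm/a
  ⇒ r_corr(carbon steel) = 102.4 μm/a
Category bounds: 80…200 μm/a bracket r_corr ⇒ C5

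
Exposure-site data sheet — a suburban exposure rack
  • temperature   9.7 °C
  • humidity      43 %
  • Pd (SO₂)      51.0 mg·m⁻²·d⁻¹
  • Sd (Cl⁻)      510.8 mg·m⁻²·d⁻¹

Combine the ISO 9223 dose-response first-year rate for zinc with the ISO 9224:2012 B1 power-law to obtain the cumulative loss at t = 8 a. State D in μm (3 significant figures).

zinc: f(T) = +0.038·(T−10) [T≤10 °C] = -0.0114
  Pd branch = 0.0129·Pd^0.44·e^(0.046·RH+f) = 0.52 μm/a
  Cl⁻ term: 0.0175·510.8^0.57·exp(0.008·43+0.085·9.7) = 1.969
  r_corr = 0.52 + 1.969 = 2.489 μm/a
ISO 9224: D(t) = r_corr · t^b with b = 0.813 (zinc, B1)
  D(8) = 2.489 × 8^0.813 = 2.489 × 5.423 = 13.5 μm

D(8) = 13.5 μm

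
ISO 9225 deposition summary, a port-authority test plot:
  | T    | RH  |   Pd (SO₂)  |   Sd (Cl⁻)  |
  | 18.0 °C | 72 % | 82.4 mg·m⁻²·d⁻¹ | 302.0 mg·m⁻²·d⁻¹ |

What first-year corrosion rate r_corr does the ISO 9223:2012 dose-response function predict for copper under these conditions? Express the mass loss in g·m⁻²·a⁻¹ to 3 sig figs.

copper: f(T) = -0.080·(T−10) [T>10 °C] = -0.6400
  SO₂ term: 0.0053·82.4^0.26·exp(0.059·72-0.6400) = 0.6157
  Cl⁻ term: 0.01025·302.0^0.27·exp(0.036·72+0.049·18.0) = 1.545
  sum: 0.6157 + 1.545 → r_corr = 2.161 μm/a
Convert to mass loss: 2.161 μm/a × 8.96 g/cm³ = 19.36 g·m⁻²·a⁻¹

r_corr = 19.4 g·m⁻²·a⁻¹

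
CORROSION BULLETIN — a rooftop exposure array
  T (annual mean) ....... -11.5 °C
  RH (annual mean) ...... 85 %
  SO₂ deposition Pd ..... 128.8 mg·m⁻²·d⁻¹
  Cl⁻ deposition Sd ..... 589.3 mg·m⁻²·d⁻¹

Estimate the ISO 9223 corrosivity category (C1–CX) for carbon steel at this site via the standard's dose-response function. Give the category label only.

carbon steel: f(T) = +0.150·(T−10) [T≤10 °C] = -3.2250
  Pd branch = 1.77·Pd^0.52·e^(0.02·RH+f) = 4.818 μm/a
  Sd branch = 0.102·Sd^0.62·e^(0.033·RH+0.04·T) = 55.54 μm/a
  sum: 4.818 + 55.54 → r_corr = 60.36 μm/a
ISO 9223 Table 2 (carbon steel): 50 < 60.4 ≤ 80 μm/a ⇒ C4

C4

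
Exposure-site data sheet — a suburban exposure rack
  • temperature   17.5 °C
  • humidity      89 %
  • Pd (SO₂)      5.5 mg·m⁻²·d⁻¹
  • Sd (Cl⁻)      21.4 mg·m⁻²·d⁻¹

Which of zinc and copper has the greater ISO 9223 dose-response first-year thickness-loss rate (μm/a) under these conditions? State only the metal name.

zinc: T>10 °C ⇒ hinge -0.071·(17.5−10) = -0.5325
  sulphur-dioxide contribution → 0.9618 μm/a
  chloride contribution → 0.9049 μm/a
  ⇒ r_corr(zinc) = 1.867 μm/a
copper: f(T) = -0.080·(T−10) [T>10 °C] = -0.6000
  sulphur-dioxide contribution → 0.8643 μm/a
  chloride contribution → 1.361 μm/a
  total first-year rate 2.225 μm/a
Ordering by μm/a: copper (2.23) > zinc (1.87)

copper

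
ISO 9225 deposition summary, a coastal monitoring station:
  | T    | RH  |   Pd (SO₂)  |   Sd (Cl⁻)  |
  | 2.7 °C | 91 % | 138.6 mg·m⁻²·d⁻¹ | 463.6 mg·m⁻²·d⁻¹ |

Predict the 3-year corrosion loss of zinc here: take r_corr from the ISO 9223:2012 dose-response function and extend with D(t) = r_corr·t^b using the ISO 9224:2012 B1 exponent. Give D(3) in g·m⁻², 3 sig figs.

D(3) = 124 g·m⁻²

zinc: temperature factor f = +0.038·(-7.3) = -0.2774
  SO₂ term: 0.0129·138.6^0.44·exp(0.046·91-0.2774) = 5.629
  Cl⁻ term: 0.0175·463.6^0.57·exp(0.008·91+0.085·2.7) = 1.509
  sum: 5.629 + 1.509 → r_corr = 7.138 μm/a
Power-law: D(3) = r_corr · 3^0.813
  D(3) = 7.138 × 3^0.813 = 7.138 × 2.443 = 17.44 μm
  Mass loss = 17.44 μm × 7.14 g/cm³ = 124.5 g·m⁻²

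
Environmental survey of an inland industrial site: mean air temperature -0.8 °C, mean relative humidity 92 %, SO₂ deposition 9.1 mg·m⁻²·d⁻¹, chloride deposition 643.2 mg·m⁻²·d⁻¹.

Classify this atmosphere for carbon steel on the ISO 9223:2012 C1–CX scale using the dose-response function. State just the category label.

carbon steel: temperature factor f = +0.150·(-10.8) = -1.6200
  sulphur-dioxide contribution → 6.954 μm/a
  chloride contribution → 113.3 μm/a
  total first-year rate 120.3 μm/a
ISO 9223 Table 2 (carbon steel): 80 < 120 ≤ 200 μm/a ⇒ C5

C5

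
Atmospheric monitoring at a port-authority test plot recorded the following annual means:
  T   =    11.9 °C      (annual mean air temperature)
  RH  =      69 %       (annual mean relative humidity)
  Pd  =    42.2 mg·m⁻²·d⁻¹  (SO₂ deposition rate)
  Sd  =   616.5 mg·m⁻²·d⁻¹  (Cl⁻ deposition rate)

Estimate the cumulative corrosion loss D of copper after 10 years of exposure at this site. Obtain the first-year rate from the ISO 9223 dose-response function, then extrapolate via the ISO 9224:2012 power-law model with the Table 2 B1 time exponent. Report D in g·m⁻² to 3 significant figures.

D(10) = 81.3 g·m⁻²

copper: T>10 °C ⇒ hinge -0.080·(11.9−10) = -0.1520
  Pd branch = 0.0053·Pd^0.26·e^(0.059·RH+f) = 0.7061 μm/a
  Sd branch = 0.01025·Sd^0.27·e^(0.036·RH+0.049·T) = 1.247 μm/a
  sum: 0.7061 + 1.247 → r_corr = 1.954 μm/a
ISO 9224: D(t) = r_corr · t^b with b = 0.667 (copper, B1)
  D(10) = 1.954 × 10^0.667 = 1.954 × 4.645 = 9.075 μm
  Mass loss = 9.075 μm × 8.96 g/cm³ = 81.31 g·m⁻²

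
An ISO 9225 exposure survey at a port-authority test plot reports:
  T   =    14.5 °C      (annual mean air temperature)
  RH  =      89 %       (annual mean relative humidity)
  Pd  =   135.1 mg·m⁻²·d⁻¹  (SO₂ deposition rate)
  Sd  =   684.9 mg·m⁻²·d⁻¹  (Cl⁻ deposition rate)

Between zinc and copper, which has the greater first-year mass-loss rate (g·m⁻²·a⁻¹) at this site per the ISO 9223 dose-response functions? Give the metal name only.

zinc

zinc: f(T) = -0.071·(T−10) [T>10 °C] = -0.3195
  Pd branch = 0.0129·Pd^0.44·e^(0.046·RH+f) = 4.868 μm/a
  Cl⁻ term: 0.0175·684.9^0.57·exp(0.008·89+0.085·14.5) = 5.056
  r_corr = 4.868 + 5.056 = 9.924 μm/a
  mass loss = 9.924 μm/a × 7.14 g/cm³ = 70.86 g·m⁻²·a⁻¹
copper: T>10 °C ⇒ hinge -0.080·(14.5−10) = -0.3600
  SO₂ term: 0.0053·135.1^0.26·exp(0.059·89-0.3600) = 2.526
  Sd branch = 0.01025·Sd^0.27·e^(0.036·RH+0.049·T) = 2.995 μm/a
  r_corr = 2.526 + 2.995 = 5.521 μm/a
  mass loss = 5.521 μm/a × 8.96 g/cm³ = 49.46 g·m⁻²·a⁻¹
Ordering by g·m⁻²·a⁻¹: zinc (70.9) > copper (49.5)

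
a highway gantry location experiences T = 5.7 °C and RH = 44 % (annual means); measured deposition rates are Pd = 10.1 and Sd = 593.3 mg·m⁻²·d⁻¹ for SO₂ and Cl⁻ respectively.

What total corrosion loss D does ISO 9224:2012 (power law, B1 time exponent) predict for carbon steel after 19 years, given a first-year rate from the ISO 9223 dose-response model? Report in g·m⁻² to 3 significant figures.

carbon steel: f(T) = +0.150·(T−10) [T≤10 °C] = -0.6450
  sulphur-dioxide contribution → 7.452 μm/a
  chloride contribution → 28.68 μm/a
  total first-year rate 36.14 μm/a
ISO 9224: D(t) = r_corr · t^b with b = 0.523 (carbon steel, B1)
  D(19) = 36.14 × 19^0.523 = 36.14 × 4.664 = 168.6 μm
  Mass loss = 168.6 μm × 7.85 g/cm³ = 1323 g·m⁻²

D(19) = 1.32e+03 g·m⁻²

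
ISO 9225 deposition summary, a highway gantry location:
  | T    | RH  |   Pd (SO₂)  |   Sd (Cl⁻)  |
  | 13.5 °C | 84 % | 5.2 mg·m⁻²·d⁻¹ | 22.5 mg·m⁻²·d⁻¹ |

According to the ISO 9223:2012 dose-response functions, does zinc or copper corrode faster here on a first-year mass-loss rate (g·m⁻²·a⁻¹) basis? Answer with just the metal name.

zinc: T>10 °C ⇒ hinge -0.071·(13.5−10) = -0.2485
  sulphur-dioxide contribution → 0.9904 μm/a
  chloride contribution → 0.6368 μm/a
  ⇒ r_corr(zinc) = 1.627 μm/a
  mass loss = 1.627 μm/a × 7.14 g/cm³ = 11.62 g·m⁻²·a⁻¹
copper: temperature factor f = -0.080·(3.5) = -0.2800
  sulphur-dioxide contribution → 0.8734 μm/a
  chloride contribution → 0.9471 μm/a
  total first-year rate 1.82 μm/a
  mass loss = 1.82 μm/a × 8.96 g/cm³ = 16.31 g·m⁻²·a⁻¹
Ordering by g·m⁻²·a⁻¹: copper (16.3) > zinc (11.6)

copper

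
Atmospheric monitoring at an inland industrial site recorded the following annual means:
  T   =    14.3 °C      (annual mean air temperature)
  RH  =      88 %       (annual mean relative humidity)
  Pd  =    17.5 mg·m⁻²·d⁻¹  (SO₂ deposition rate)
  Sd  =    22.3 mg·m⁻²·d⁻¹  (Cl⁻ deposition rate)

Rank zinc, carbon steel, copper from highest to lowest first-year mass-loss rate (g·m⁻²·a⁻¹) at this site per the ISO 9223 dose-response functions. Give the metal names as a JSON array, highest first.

["carbon steel", "copper", "zinc"]

zinc: T>10 °C ⇒ hinge -0.071·(14.3−10) = -0.3053
  Pd branch = 0.0129·Pd^0.44·e^(0.046·RH+f) = 1.918 μm/a
  Cl⁻ term: 0.0175·22.3^0.57·exp(0.008·88+0.085·14.3) = 0.7002
  r_corr = 1.918 + 0.7002 = 2.619 μm/a
  mass loss = 2.619 μm/a × 7.14 g/cm³ = 18.7 g·m⁻²·a⁻¹
carbon steel: f(T) = -0.054·(T−10) [T>10 °C] = -0.2322
  Pd branch = 1.77·Pd^0.52·e^(0.02·RH+f) = 36.13 μm/a
  Sd branch = 0.102·Sd^0.62·e^(0.033·RH+0.04·T) = 22.6 μm/a
  r_corr = 36.13 + 22.6 = 58.73 μm/a
  mass loss = 58.73 μm/a × 7.85 g/cm³ = 461.1 g·m⁻²·a⁻¹
copper: temperature factor f = -0.080·(4.3) = -0.3440
  SO₂ term: 0.0053·17.5^0.26·exp(0.059·88-0.3440) = 1.422
  Sd branch = 0.01025·Sd^0.27·e^(0.036·RH+0.049·T) = 1.135 μm/a
  sum: 1.422 + 1.135 → r_corr = 2.557 μm/a
  mass loss = 2.557 μm/a × 8.96 g/cm³ = 22.91 g·m⁻²·a⁻¹
Ordering by g·m⁻²·a⁻¹: carbon steel (461) > copper (22.9) > zinc (18.7)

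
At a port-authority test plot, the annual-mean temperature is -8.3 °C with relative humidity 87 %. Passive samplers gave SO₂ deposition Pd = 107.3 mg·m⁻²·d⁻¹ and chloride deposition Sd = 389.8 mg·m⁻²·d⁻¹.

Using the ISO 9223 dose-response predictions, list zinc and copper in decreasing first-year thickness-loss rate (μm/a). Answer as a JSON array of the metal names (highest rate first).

zinc: T≤10 °C ⇒ hinge +0.038·(-8.3−10) = -0.6954
  sulphur-dioxide contribution → 2.755 μm/a
  chloride contribution → 0.5196 μm/a
  total first-year rate 3.274 μm/a
copper: temperature factor f = +0.126·(-18.3) = -2.3058
  sulphur-dioxide contribution → 0.302 μm/a
  chloride contribution → 0.7831 μm/a
  total first-year rate 1.085 μm/a
Ordering by μm/a: zinc (3.27) > copper (1.09)

["zinc", "copper"]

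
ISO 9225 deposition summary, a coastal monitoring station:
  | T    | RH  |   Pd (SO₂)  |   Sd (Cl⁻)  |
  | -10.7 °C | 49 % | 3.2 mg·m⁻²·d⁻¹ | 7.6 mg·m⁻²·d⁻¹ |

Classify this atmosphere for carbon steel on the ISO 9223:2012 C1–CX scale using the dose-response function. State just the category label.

C2

carbon steel: f(T) = +0.150·(T−10) [T≤10 °C] = -3.1050
  sulphur-dioxide contribution → 0.3871 μm/a
  chloride contribution → 1.178 μm/a
  ⇒ r_corr(carbon steel) = 1.565 μm/a
1.56 μm/a falls in (1.3, 25] for carbon steel → category C2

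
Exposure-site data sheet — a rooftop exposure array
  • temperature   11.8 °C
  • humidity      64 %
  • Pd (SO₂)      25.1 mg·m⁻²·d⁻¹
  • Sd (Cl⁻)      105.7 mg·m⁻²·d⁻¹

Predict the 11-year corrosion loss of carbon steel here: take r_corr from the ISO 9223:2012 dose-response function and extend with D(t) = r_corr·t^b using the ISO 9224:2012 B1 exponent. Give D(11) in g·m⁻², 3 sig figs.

carbon steel: f(T) = -0.054·(T−10) [T>10 °C] = -0.0972
  Pd branch = 1.77·Pd^0.52·e^(0.02·RH+f) = 30.87 μm/a
  Cl⁻ term: 0.102·105.7^0.62·exp(0.033·64+0.04·11.8) = 24.31
  sum: 30.87 + 24.31 → r_corr = 55.17 μm/a
ISO 9224: D(t) = r_corr · t^b with b = 0.523 (carbon steel, B1)
  D(11) = 55.17 × 11^0.523 = 55.17 × 3.505 = 193.4 μm
  Mass loss = 193.4 μm × 7.85 g/cm³ = 1518 g·m⁻²

D(11) = 1.52e+03 g·m⁻²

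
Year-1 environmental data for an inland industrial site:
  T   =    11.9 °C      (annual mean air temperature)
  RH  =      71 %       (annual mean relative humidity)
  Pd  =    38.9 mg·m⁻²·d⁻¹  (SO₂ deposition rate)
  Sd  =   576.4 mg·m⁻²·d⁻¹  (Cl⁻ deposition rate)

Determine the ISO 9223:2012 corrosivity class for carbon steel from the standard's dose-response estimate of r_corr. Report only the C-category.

carbon steel: f(T) = -0.054·(T−10) [T>10 °C] = -0.1026
  SO₂ term: 1.77·38.9^0.52·exp(0.02·71-0.1026) = 44.35
  Cl⁻ term: 0.102·576.4^0.62·exp(0.033·71+0.04·11.9) = 88.01
  sum: 44.35 + 88.01 → r_corr = 132.4 μm/a
132 μm/a falls in (80, 200] for carbon steel → category C5

C5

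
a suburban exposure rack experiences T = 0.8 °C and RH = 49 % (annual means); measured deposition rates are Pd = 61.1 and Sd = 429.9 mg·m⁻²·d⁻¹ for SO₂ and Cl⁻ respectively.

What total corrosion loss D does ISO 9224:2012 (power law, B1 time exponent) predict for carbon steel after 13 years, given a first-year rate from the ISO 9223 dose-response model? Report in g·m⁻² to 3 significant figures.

carbon steel: f(T) = +0.150·(T−10) [T≤10 °C] = -1.3800
  Pd branch = 1.77·Pd^0.52·e^(0.02·RH+f) = 10.07 μm/a
  Sd branch = 0.102·Sd^0.62·e^(0.033·RH+0.04·T) = 22.77 μm/a
  r_corr = 10.07 + 22.77 = 32.84 μm/a
ISO 9224: D(t) = r_corr · t^b with b = 0.523 (carbon steel, B1)
  D(13) = 32.84 × 13^0.523 = 32.84 × 3.825 = 125.6 μm
  Mass loss = 125.6 μm × 7.85 g/cm³ = 986.1 g·m⁻²

D(13) = 986 g·m⁻²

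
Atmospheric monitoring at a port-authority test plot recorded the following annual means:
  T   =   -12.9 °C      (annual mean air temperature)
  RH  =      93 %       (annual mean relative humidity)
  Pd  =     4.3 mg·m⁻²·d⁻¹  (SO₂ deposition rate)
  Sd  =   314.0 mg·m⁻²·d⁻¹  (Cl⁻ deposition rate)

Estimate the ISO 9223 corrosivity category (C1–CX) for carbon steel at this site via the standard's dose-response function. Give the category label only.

C3

carbon steel: temperature factor f = +0.150·(-22.9) = -3.4350
  Pd branch = 1.77·Pd^0.52·e^(0.02·RH+f) = 0.7823 μm/a
  Sd branch = 0.102·Sd^0.62·e^(0.033·RH+0.04·T) = 46.29 μm/a
  sum: 0.7823 + 46.29 → r_corr = 47.07 μm/a
Category bounds: 25…50 μm/a bracket r_corr ⇒ C3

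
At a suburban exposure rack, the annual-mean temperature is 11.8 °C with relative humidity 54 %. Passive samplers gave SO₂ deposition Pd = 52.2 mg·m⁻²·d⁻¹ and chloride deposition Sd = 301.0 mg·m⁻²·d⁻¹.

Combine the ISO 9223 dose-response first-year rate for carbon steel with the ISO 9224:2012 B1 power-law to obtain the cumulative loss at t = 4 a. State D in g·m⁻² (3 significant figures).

D(4) = 1.14e+03 g·m⁻²

carbon steel: temperature factor f = -0.054·(1.8) = -0.0972
  SO₂ term: 1.77·52.2^0.52·exp(0.02·54-0.0972) = 36.98
  Cl⁻ term: 0.102·301.0^0.62·exp(0.033·54+0.04·11.8) = 33.44
  r_corr = 36.98 + 33.44 = 70.42 μm/a
Power-law: D(4) = r_corr · 4^0.523
  D(4) = 70.42 × 4^0.523 = 70.42 × 2.065 = 145.4 μm
  Mass loss = 145.4 μm × 7.85 g/cm³ = 1141 g·m⁻²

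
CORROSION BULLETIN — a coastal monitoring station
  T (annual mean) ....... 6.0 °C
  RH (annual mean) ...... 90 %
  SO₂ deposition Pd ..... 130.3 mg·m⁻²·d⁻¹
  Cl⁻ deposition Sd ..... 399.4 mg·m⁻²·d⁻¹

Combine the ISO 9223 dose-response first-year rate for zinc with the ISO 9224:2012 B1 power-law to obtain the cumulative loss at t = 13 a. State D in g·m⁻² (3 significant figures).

D(13) = 445 g·m⁻²

zinc: T≤10 °C ⇒ hinge +0.038·(6.0−10) = -0.1520
  sulphur-dioxide contribution → 5.931 μm/a
  chloride contribution → 1.82 μm/a
  total first-year rate 7.751 μm/a
ISO 9224: D(t) = r_corr · t^b with b = 0.813 (zinc, B1)
  D(13) = 7.751 × 13^0.813 = 7.751 × 8.047 = 62.37 μm
  Mass loss = 62.37 μm × 7.14 g/cm³ = 445.3 g·m⁻²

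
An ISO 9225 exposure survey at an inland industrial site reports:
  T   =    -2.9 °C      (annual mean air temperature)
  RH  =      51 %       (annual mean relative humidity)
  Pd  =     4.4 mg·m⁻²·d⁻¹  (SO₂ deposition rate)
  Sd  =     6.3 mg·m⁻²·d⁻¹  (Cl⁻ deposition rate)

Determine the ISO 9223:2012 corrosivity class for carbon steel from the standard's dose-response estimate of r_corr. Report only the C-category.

carbon steel: temperature factor f = +0.150·(-12.9) = -1.9350
  Pd branch = 1.77·Pd^0.52·e^(0.02·RH+f) = 1.532 μm/a
  Sd branch = 0.102·Sd^0.62·e^(0.033·RH+0.04·T) = 1.53 μm/a
  r_corr = 1.532 + 1.53 = 3.062 μm/a
Category bounds: 1.3…25 μm/a bracket r_corr ⇒ C2

C2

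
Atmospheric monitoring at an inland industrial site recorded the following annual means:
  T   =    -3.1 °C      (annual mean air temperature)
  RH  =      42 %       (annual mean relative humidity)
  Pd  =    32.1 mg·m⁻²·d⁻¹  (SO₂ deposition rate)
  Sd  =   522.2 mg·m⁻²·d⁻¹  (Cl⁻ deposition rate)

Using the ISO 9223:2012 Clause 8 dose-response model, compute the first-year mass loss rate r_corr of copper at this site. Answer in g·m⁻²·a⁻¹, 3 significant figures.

r_corr = 2.21 g·m⁻²·a⁻¹

copper: temperature factor f = +0.126·(-13.1) = -1.6506
  Pd branch = 0.0053·Pd^0.26·e^(0.059·RH+f) = 0.02987 μm/a
  Sd branch = 0.01025·Sd^0.27·e^(0.036·RH+0.049·T) = 0.2164 μm/a
  sum: 0.02987 + 0.2164 → r_corr = 0.2463 μm/a
Convert to mass loss: 0.2463 μm/a × 8.96 g/cm³ = 2.206 g·m⁻²·a⁻¹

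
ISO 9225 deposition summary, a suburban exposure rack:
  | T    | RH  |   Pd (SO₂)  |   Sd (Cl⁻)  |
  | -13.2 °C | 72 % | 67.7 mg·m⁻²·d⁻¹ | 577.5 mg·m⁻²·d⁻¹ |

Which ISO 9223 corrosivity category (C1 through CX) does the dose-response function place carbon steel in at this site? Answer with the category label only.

C3

carbon steel: f(T) = +0.150·(T−10) [T≤10 °C] = -3.4800
  Pd branch = 1.77·Pd^0.52·e^(0.02·RH+f) = 2.06 μm/a
  Cl⁻ term: 0.102·577.5^0.62·exp(0.033·72+0.04·-13.2) = 33.37
  r_corr = 2.06 + 33.37 = 35.43 μm/a
Category bounds: 25…50 μm/a bracket r_corr ⇒ C3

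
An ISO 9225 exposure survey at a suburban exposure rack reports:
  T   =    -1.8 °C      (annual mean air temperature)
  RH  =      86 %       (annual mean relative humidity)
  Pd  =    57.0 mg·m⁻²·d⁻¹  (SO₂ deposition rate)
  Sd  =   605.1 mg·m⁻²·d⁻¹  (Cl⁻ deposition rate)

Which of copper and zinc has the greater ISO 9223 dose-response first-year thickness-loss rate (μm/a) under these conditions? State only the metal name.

zinc

copper: f(T) = +0.126·(T−10) [T≤10 °C] = -1.4868
  SO₂ term: 0.0053·57.0^0.26·exp(0.059·86-1.4868) = 0.5479
  Sd branch = 0.01025·Sd^0.27·e^(0.036·RH+0.049·T) = 1.17 μm/a
  sum: 0.5479 + 1.17 → r_corr = 1.718 μm/a
zinc: f(T) = +0.038·(T−10) [T≤10 °C] = -0.4484
  Pd branch = 0.0129·Pd^0.44·e^(0.046·RH+f) = 2.55 μm/a
  Cl⁻ term: 0.0175·605.1^0.57·exp(0.008·86+0.085·-1.8) = 1.151
  r_corr = 2.55 + 1.151 = 3.701 μm/a
Ordering by μm/a: zinc (3.7) > copper (1.72)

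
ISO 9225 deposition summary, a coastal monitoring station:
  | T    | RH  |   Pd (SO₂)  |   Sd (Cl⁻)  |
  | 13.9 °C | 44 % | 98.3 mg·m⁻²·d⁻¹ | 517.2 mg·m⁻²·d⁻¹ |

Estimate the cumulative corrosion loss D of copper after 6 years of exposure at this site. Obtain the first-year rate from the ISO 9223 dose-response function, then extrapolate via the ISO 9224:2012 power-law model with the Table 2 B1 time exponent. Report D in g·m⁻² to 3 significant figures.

copper: temperature factor f = -0.080·(3.9) = -0.3120
  SO₂ term: 0.0053·98.3^0.26·exp(0.059·44-0.3120) = 0.1715
  Sd branch = 0.01025·Sd^0.27·e^(0.036·RH+0.049·T) = 0.5335 μm/a
  r_corr = 0.1715 + 0.5335 = 0.705 μm/a
Power-law: D(6) = r_corr · 6^0.667
  D(6) = 0.705 × 6^0.667 = 0.705 × 3.304 = 2.329 μm
  Mass loss = 2.329 μm × 8.96 g/cm³ = 20.87 g·m⁻²

D(6) = 20.9 g·m⁻²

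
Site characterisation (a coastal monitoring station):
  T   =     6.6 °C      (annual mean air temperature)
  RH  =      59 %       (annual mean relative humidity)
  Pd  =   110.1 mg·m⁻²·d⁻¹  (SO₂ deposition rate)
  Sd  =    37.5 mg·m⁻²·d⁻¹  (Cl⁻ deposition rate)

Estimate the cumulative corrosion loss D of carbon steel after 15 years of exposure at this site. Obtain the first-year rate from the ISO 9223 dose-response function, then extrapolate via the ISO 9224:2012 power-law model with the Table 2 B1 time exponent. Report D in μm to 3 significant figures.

carbon steel: T≤10 °C ⇒ hinge +0.150·(6.6−10) = -0.5100
  sulphur-dioxide contribution → 39.87 μm/a
  chloride contribution → 8.805 μm/a
  total first-year rate 48.68 μm/a
ISO 9224: D(t) = r_corr · t^b with b = 0.523 (carbon steel, B1)
  D(15) = 48.68 × 15^0.523 = 48.68 × 4.122 = 200.6 μm

D(15) = 201 μm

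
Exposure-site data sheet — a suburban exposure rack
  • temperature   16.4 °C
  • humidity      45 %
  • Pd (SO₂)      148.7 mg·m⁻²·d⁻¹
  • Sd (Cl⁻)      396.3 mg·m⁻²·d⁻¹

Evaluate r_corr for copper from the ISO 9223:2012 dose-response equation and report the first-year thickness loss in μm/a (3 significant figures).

copper: temperature factor f = -0.080·(6.4) = -0.5120
  sulphur-dioxide contribution → 0.1659 μm/a
  chloride contribution → 0.5818 μm/a
  ⇒ r_corr(copper) = 0.7476 μm/a

r_corr = 0.748 μm/a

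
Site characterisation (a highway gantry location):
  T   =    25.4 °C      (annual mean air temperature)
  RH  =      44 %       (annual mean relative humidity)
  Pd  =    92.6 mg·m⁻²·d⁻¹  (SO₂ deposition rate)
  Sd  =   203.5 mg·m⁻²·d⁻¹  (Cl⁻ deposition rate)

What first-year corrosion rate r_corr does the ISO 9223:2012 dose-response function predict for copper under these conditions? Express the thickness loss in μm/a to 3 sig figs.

r_corr = 0.796 μm/a

copper: temperature factor f = -0.080·(15.4) = -1.2320
  Pd branch = 0.0053·Pd^0.26·e^(0.059·RH+f) = 0.06729 μm/a
  Sd branch = 0.01025·Sd^0.27·e^(0.036·RH+0.049·T) = 0.7286 μm/a
  sum: 0.06729 + 0.7286 → r_corr = 0.7959 μm/a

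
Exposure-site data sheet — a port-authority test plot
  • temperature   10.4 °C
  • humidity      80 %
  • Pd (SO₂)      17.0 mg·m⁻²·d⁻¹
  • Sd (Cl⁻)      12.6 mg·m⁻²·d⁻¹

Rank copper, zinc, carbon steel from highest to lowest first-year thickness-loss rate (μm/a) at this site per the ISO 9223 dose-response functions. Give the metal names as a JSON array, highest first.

copper: T>10 °C ⇒ hinge -0.080·(10.4−10) = -0.0320
  SO₂ term: 0.0053·17.0^0.26·exp(0.059·80-0.0320) = 1.203
  Cl⁻ term: 0.01025·12.6^0.27·exp(0.036·80+0.049·10.4) = 0.6024
  r_corr = 1.203 + 0.6024 = 1.805 μm/a
zinc: T>10 °C ⇒ hinge -0.071·(10.4−10) = -0.0284
  SO₂ term: 0.0129·17.0^0.44·exp(0.046·80-0.0284) = 1.729
  Sd branch = 0.0175·Sd^0.57·e^(0.008·RH+0.085·T) = 0.3405 μm/a
  r_corr = 1.729 + 0.3405 = 2.07 μm/a
carbon steel: temperature factor f = -0.054·(0.4) = -0.0216
  Pd branch = 1.77·Pd^0.52·e^(0.02·RH+f) = 37.44 μm/a
  Cl⁻ term: 0.102·12.6^0.62·exp(0.033·80+0.04·10.4) = 10.42
  sum: 37.44 + 10.42 → r_corr = 47.86 μm/a
Ordering by μm/a: carbon steel (47.9) > zinc (2.07) > copper (1.81)

["carbon steel", "zinc", "copper"]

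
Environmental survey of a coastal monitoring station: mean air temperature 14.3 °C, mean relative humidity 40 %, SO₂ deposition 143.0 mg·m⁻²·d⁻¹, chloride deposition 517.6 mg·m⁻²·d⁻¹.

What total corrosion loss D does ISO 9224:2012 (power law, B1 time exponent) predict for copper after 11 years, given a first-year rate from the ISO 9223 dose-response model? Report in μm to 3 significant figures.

copper: temperature factor f = -0.080·(4.3) = -0.3440
  sulphur-dioxide contribution → 0.1446 μm/a
  chloride contribution → 0.4712 μm/a
  total first-year rate 0.6158 μm/a
ISO 9224: D(t) = r_corr · t^b with b = 0.667 (copper, B1)
  D(11) = 0.6158 × 11^0.667 = 0.6158 × 4.95 = 3.048 μm

D(11) = 3.05 μm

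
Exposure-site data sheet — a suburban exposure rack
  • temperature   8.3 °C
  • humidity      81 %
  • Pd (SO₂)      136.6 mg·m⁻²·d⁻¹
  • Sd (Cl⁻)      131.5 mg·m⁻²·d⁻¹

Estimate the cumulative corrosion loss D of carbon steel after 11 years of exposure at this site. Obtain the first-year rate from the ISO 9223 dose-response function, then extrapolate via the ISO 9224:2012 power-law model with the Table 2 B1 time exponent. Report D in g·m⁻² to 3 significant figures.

carbon steel: temperature factor f = +0.150·(-1.7) = -0.2550
  Pd branch = 1.77·Pd^0.52·e^(0.02·RH+f) = 89.38 μm/a
  Cl⁻ term: 0.102·131.5^0.62·exp(0.033·81+0.04·8.3) = 42.4
  r_corr = 89.38 + 42.4 = 131.8 μm/a
Long-term exponent b (ISO 9224 Table 2, B1) = 0.523
  D(11) = 131.8 × 11^0.523 = 131.8 × 3.505 = 461.8 μm
  Mass loss = 461.8 μm × 7.85 g/cm³ = 3625 g·m⁻²

D(11) = 3.63e+03 g·m⁻²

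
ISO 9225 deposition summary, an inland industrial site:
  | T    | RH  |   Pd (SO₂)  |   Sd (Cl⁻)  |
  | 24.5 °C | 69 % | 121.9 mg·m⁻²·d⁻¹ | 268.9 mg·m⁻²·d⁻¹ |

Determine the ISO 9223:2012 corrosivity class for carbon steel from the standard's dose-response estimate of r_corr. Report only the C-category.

carbon steel: T>10 °C ⇒ hinge -0.054·(24.5−10) = -0.7830
  sulphur-dioxide contribution → 39.08 μm/a
  chloride contribution → 85 μm/a
  ⇒ r_corr(carbon steel) = 124.1 μm/a
124 μm/a falls in (80, 200] for carbon steel → category C5

C5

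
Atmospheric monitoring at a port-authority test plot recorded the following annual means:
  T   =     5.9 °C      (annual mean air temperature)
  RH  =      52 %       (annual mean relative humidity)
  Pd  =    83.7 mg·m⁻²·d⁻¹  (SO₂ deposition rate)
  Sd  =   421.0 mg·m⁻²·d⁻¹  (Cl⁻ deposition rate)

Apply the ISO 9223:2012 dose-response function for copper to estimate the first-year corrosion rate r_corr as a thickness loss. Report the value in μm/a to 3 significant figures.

copper: T≤10 °C ⇒ hinge +0.126·(5.9−10) = -0.5166
  Pd branch = 0.0053·Pd^0.26·e^(0.059·RH+f) = 0.2149 μm/a
  Cl⁻ term: 0.01025·421.0^0.27·exp(0.036·52+0.049·5.9) = 0.4548
  sum: 0.2149 + 0.4548 → r_corr = 0.6697 μm/a

r_corr = 0.670 μm/a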